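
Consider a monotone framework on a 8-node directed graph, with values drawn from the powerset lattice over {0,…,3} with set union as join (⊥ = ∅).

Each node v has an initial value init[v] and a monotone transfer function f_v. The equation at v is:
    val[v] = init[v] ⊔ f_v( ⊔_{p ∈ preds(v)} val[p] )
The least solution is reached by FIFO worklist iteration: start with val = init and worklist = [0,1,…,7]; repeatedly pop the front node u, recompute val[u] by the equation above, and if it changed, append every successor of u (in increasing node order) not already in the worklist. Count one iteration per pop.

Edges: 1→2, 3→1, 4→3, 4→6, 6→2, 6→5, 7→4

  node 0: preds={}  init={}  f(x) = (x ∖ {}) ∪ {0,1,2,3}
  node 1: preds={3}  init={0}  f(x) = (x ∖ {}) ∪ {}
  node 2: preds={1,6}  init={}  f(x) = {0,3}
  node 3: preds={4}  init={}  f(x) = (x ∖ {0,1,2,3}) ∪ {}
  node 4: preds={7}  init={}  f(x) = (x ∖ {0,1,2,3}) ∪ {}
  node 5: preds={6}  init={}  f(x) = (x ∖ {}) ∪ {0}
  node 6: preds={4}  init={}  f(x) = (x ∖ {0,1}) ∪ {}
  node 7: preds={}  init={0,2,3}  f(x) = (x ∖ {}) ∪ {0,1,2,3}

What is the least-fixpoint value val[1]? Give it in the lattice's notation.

{0}

Iteration log — 9 steps:
  step 1. node 0  ⊔preds={}  new={0,1,2,3}  old={}  +wl: 
  step 2. node 1  ⊔preds={}  new={0}  stable
  step 3. node 2  ⊔preds={0}  new={0,3}  old={}  +wl: 
  step 4. node 3  ⊔preds={}  new={}  stable
  step 5. node 4  ⊔preds={0,2,3}  new={}  stable
  step 6. node 5  ⊔preds={}  new={0}  old={}  +wl: 
  step 7. node 6  ⊔preds={}  new={}  stable
  step 8. node 7  ⊔preds={}  new={0,1,2,3}  old={0,2,3}  +wl: 4
  step 9. node 4  ⊔preds={0,1,2,3}  new={}  stable

Least fixpoint reached:
  node 0: {0,1,2,3}
  node 1: {0}
  node 2: {0,3}
  node 3: {}
  node 4: {}
  node 5: {0}
  node 6: {}
  node 7: {0,1,2,3}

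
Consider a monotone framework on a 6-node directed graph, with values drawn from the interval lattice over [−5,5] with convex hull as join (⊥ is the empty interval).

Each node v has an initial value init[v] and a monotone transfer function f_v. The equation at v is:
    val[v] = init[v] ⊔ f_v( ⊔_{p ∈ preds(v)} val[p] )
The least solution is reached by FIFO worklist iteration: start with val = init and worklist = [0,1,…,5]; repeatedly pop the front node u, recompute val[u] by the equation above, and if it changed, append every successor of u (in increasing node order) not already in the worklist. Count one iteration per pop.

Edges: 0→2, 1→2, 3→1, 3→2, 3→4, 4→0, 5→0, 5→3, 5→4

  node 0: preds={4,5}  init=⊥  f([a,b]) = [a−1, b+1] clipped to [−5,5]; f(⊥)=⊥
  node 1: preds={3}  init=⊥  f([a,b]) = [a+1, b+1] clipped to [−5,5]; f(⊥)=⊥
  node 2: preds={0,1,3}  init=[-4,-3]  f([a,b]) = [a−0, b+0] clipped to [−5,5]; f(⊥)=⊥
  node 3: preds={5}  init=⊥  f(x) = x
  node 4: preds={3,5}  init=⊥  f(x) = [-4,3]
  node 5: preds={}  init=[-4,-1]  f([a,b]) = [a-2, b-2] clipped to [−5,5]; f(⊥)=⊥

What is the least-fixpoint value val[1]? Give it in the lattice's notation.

[-3,0]

Trace (10 dequeues):
  [1] u=0 | in [-4,-1] | out [-5,0] | prev ⊥ | push {}
  [2] u=1 | in ⊥ | out ⊥ | ==
  [3] u=2 | in [-5,0] | out [-5,0] | prev [-4,-3] | push {}
  [4] u=3 | in [-4,-1] | out [-4,-1] | prev ⊥ | push {1,2}
  [5] u=4 | in [-4,-1] | out [-4,3] | prev ⊥ | push {0}
  [6] u=5 | in ⊥ | out [-4,-1] | ==
  [7] u=1 | in [-4,-1] | out [-3,0] | prev ⊥ | push {}
  [8] u=2 | in [-5,0] | out [-5,0] | ==
  [9] u=0 | in [-4,3] | out [-5,4] | prev [-5,0] | push {2}
  [10] u=2 | in [-5,4] | out [-5,4] | prev [-5,0] | push {}

Converged values:
  [0] [-5,4]
  [1] [-3,0]
  [2] [-5,4]
  [3] [-4,-1]
  [4] [-4,3]
  [5] [-4,-1]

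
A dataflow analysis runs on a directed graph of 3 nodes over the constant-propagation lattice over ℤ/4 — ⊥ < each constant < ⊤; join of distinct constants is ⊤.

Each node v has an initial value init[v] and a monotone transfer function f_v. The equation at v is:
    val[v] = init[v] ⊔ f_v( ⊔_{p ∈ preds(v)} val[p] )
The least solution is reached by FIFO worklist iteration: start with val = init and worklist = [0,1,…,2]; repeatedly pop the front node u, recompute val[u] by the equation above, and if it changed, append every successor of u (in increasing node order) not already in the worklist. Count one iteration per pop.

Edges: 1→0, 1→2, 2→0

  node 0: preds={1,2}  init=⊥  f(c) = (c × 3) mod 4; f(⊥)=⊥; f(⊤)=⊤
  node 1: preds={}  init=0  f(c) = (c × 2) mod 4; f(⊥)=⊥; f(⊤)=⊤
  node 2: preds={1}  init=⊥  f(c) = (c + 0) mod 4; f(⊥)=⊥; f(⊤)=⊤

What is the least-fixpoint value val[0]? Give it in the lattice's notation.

0

Worklist (4 pops):
  #1 pop 0: in=0 → 0 (was ⊥); enqueue []
  #2 pop 1: in=⊥ → 0 (no change)
  #3 pop 2: in=0 → 0 (was ⊥); enqueue [0]
  #4 pop 0: in=0 → 0 (no change)

Fixpoint:
  val[0] = 0
  val[1] = 0
  val[2] = 0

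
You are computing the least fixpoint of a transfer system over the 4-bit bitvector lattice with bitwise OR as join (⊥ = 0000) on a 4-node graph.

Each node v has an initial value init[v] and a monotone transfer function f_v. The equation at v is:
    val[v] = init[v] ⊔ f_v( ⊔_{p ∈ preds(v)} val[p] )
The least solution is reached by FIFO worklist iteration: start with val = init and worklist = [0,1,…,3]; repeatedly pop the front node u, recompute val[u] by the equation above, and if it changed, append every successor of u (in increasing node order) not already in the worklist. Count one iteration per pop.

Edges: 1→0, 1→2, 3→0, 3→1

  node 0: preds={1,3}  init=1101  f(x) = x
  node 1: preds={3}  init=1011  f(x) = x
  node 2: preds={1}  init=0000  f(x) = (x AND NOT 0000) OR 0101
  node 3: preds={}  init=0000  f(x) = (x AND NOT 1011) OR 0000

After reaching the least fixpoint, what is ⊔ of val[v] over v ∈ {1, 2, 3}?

Iteration log — 4 steps:
  step 1. node 0  ⊔preds=1011  new=1111  old=1101  +wl: 
  step 2. node 1  ⊔preds=0000  new=1011  stable
  step 3. node 2  ⊔preds=1011  new=1111  old=0000  +wl: 
  step 4. node 3  ⊔preds=0000  new=0000  stable

Least fixpoint reached:
  node 0: 1111
  node 1: 1011
  node 2: 1111
  node 3: 0000

1111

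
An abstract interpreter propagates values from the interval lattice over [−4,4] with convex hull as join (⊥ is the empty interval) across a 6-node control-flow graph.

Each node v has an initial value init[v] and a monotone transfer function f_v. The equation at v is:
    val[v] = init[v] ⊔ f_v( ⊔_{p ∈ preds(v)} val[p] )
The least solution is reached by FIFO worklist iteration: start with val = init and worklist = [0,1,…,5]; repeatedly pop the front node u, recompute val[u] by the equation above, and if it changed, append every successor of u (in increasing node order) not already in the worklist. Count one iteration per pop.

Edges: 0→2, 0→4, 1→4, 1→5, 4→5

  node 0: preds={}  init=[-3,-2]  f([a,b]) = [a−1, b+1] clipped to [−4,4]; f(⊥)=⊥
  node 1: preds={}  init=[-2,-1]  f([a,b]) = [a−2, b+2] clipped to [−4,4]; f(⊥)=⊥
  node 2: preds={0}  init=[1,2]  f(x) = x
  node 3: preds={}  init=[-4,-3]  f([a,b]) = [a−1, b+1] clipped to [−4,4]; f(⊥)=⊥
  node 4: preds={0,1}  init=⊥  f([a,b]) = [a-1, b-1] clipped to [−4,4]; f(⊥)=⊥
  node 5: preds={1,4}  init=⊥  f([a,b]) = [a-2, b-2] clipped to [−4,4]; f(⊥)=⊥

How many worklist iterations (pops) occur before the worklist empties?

6

Iteration log — 6 steps:
  step 1. node 0  ⊔preds=⊥  new=[-3,-2]  stable
  step 2. node 1  ⊔preds=⊥  new=[-2,-1]  stable
  step 3. node 2  ⊔preds=[-3,-2]  new=[-3,2]  old=[1,2]  +wl: 
  step 4. node 3  ⊔preds=⊥  new=[-4,-3]  stable
  step 5. node 4  ⊔preds=[-3,-1]  new=[-4,-2]  old=⊥  +wl: 
  step 6. node 5  ⊔preds=[-4,-1]  new=[-4,-3]  old=⊥  +wl: 

Least fixpoint reached:
  node 0: [-3,-2]
  node 1: [-2,-1]
  node 2: [-3,2]
  node 3: [-4,-3]
  node 4: [-4,-2]
  node 5: [-4,-3]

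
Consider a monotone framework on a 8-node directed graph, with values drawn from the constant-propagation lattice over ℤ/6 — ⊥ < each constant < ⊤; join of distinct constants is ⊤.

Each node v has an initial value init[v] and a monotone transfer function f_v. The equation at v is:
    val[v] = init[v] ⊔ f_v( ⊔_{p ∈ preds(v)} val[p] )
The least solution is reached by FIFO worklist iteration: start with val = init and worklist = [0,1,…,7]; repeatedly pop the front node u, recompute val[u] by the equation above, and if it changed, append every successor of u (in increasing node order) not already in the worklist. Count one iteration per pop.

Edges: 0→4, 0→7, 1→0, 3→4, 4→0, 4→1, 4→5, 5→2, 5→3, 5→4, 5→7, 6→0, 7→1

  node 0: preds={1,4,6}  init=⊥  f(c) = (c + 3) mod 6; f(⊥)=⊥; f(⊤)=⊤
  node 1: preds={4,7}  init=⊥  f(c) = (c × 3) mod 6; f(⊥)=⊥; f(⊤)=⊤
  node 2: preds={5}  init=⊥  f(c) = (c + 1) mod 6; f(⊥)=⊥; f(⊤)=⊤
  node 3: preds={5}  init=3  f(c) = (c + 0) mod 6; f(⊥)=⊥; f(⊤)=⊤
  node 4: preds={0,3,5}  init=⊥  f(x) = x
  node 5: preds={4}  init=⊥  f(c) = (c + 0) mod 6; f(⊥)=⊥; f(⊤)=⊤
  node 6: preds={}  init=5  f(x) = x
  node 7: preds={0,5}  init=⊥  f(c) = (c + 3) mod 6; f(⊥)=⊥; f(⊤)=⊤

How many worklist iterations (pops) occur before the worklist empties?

15

Trace (15 dequeues):
  [1] u=0 | in 5 | out 2 | prev ⊥ | push {}
  [2] u=1 | in ⊥ | out ⊥ | ==
  [3] u=2 | in ⊥ | out ⊥ | ==
  [4] u=3 | in ⊥ | out 3 | ==
  [5] u=4 | in ⊤ | out ⊤ | prev ⊥ | push {0,1}
  [6] u=5 | in ⊤ | out ⊤ | prev ⊥ | push {2,3,4}
  [7] u=6 | in ⊥ | out 5 | ==
  [8] u=7 | in ⊤ | out ⊤ | prev ⊥ | push {}
  [9] u=0 | in ⊤ | out ⊤ | prev 2 | push {7}
  [10] u=1 | in ⊤ | out ⊤ | prev ⊥ | push {0}
  [11] u=2 | in ⊤ | out ⊤ | prev ⊥ | push {}
  [12] u=3 | in ⊤ | out ⊤ | prev 3 | push {}
  [13] u=4 | in ⊤ | out ⊤ | ==
  [14] u=7 | in ⊤ | out ⊤ | ==
  [15] u=0 | in ⊤ | out ⊤ | ==

Converged values:
  [0] ⊤
  [1] ⊤
  [2] ⊤
  [3] ⊤
  [4] ⊤
  [5] ⊤
  [6] 5
  [7] ⊤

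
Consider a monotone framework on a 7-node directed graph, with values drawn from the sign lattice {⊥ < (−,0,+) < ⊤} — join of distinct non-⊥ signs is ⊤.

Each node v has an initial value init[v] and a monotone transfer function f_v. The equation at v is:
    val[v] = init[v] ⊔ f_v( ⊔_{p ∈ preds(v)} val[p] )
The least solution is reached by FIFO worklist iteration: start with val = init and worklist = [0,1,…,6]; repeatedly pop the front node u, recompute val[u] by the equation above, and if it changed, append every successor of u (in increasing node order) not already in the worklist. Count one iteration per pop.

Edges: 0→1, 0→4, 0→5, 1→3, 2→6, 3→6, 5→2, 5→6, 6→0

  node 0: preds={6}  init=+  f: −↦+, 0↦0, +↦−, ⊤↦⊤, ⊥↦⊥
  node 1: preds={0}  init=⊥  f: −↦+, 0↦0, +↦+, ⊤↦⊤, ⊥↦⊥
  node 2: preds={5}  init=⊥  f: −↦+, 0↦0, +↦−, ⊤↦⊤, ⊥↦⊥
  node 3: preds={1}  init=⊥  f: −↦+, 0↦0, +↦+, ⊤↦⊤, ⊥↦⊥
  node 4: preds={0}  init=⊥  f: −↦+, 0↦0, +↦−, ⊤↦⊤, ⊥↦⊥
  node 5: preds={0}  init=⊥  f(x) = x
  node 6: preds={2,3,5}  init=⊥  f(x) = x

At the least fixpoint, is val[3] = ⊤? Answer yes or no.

Iteration log — 17 steps:
  step 1. node 0  ⊔preds=⊥  new=+  stable
  step 2. node 1  ⊔preds=+  new=+  old=⊥  +wl: 
  step 3. node 2  ⊔preds=⊥  new=⊥  stable
  step 4. node 3  ⊔preds=+  new=+  old=⊥  +wl: 
  step 5. node 4  ⊔preds=+  new=−  old=⊥  +wl: 
  step 6. node 5  ⊔preds=+  new=+  old=⊥  +wl: 2
  step 7. node 6  ⊔preds=+  new=+  old=⊥  +wl: 0
  step 8. node 2  ⊔preds=+  new=−  old=⊥  +wl: 6
  step 9. node 0  ⊔preds=+  new=⊤  old=+  +wl: 1,4,5
  step 10. node 6  ⊔preds=⊤  new=⊤  old=+  +wl: 0
  step 11. node 1  ⊔preds=⊤  new=⊤  old=+  +wl: 3
  step 12. node 4  ⊔preds=⊤  new=⊤  old=−  +wl: 
  step 13. node 5  ⊔preds=⊤  new=⊤  old=+  +wl: 2,6
  step 14. node 0  ⊔preds=⊤  new=⊤  stable
  step 15. node 3  ⊔preds=⊤  new=⊤  old=+  +wl: 
  step 16. node 2  ⊔preds=⊤  new=⊤  old=−  +wl: 
  step 17. node 6  ⊔preds=⊤  new=⊤  stable

Least fixpoint reached:
  node 0: ⊤
  node 1: ⊤
  node 2: ⊤
  node 3: ⊤
  node 4: ⊤
  node 5: ⊤
  node 6: ⊤

yes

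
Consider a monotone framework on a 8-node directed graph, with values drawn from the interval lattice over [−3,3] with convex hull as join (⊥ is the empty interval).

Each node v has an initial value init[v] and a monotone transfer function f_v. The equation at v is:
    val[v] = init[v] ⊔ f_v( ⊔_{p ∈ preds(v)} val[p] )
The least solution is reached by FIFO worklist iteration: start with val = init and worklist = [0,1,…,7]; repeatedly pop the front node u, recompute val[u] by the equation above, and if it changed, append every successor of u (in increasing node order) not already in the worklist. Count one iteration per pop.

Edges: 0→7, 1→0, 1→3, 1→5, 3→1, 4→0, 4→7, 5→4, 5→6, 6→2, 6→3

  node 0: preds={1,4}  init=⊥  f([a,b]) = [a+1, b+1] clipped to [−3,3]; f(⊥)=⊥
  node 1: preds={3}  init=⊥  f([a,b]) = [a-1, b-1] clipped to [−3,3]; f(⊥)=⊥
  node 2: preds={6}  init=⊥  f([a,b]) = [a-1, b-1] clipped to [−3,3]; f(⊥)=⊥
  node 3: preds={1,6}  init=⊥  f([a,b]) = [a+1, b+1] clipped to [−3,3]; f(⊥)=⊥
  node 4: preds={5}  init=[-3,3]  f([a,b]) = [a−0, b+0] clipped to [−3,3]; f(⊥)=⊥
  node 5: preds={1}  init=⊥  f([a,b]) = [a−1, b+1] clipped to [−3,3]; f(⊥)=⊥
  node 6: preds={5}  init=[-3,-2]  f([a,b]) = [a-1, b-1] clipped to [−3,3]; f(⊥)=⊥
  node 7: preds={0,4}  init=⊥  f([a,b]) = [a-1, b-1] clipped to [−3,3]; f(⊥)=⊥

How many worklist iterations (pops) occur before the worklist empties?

14

Worklist (14 pops):
  #1 pop 0: in=[-3,3] → [-2,3] (was ⊥); enqueue []
  #2 pop 1: in=⊥ → ⊥ (no change)
  #3 pop 2: in=[-3,-2] → [-3,-3] (was ⊥); enqueue []
  #4 pop 3: in=[-3,-2] → [-2,-1] (was ⊥); enqueue [1]
  #5 pop 4: in=⊥ → [-3,3] (no change)
  #6 pop 5: in=⊥ → ⊥ (no change)
  #7 pop 6: in=⊥ → [-3,-2] (no change)
  #8 pop 7: in=[-3,3] → [-3,2] (was ⊥); enqueue []
  #9 pop 1: in=[-2,-1] → [-3,-2] (was ⊥); enqueue [0,3,5]
  #10 pop 0: in=[-3,3] → [-2,3] (no change)
  #11 pop 3: in=[-3,-2] → [-2,-1] (no change)
  #12 pop 5: in=[-3,-2] → [-3,-1] (was ⊥); enqueue [4,6]
  #13 pop 4: in=[-3,-1] → [-3,3] (no change)
  #14 pop 6: in=[-3,-1] → [-3,-2] (no change)

Fixpoint:
  val[0] = [-2,3]
  val[1] = [-3,-2]
  val[2] = [-3,-3]
  val[3] = [-2,-1]
  val[4] = [-3,3]
  val[5] = [-3,-1]
  val[6] = [-3,-2]
  val[7] = [-3,2]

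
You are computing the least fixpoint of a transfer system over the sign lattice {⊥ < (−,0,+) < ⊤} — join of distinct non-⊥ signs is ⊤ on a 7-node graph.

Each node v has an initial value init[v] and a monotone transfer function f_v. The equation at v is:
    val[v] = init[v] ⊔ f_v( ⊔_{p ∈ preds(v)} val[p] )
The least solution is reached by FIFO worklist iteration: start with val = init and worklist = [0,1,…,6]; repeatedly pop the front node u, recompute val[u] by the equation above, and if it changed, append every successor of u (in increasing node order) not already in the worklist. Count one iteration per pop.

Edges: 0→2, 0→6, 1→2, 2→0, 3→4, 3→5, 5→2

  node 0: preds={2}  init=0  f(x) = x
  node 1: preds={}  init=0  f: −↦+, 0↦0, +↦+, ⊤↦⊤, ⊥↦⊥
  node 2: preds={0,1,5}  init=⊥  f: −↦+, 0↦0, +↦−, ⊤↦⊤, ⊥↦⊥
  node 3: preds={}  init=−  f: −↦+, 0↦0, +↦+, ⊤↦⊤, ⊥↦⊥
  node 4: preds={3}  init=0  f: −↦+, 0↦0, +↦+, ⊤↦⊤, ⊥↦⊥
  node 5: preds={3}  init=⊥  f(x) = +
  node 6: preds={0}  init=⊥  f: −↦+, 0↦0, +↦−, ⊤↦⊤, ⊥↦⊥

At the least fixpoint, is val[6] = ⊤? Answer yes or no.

Iteration log — 12 steps:
  step 1. node 0  ⊔preds=⊥  new=0  stable
  step 2. node 1  ⊔preds=⊥  new=0  stable
  step 3. node 2  ⊔preds=0  new=0  old=⊥  +wl: 0
  step 4. node 3  ⊔preds=⊥  new=−  stable
  step 5. node 4  ⊔preds=−  new=⊤  old=0  +wl: 
  step 6. node 5  ⊔preds=−  new=+  old=⊥  +wl: 2
  step 7. node 6  ⊔preds=0  new=0  old=⊥  +wl: 
  step 8. node 0  ⊔preds=0  new=0  stable
  step 9. node 2  ⊔preds=⊤  new=⊤  old=0  +wl: 0
  step 10. node 0  ⊔preds=⊤  new=⊤  old=0  +wl: 2,6
  step 11. node 2  ⊔preds=⊤  new=⊤  stable
  step 12. node 6  ⊔preds=⊤  new=⊤  old=0  +wl: 

Least fixpoint reached:
  node 0: ⊤
  node 1: 0
  node 2: ⊤
  node 3: −
  node 4: ⊤
  node 5: +
  node 6: ⊤

yes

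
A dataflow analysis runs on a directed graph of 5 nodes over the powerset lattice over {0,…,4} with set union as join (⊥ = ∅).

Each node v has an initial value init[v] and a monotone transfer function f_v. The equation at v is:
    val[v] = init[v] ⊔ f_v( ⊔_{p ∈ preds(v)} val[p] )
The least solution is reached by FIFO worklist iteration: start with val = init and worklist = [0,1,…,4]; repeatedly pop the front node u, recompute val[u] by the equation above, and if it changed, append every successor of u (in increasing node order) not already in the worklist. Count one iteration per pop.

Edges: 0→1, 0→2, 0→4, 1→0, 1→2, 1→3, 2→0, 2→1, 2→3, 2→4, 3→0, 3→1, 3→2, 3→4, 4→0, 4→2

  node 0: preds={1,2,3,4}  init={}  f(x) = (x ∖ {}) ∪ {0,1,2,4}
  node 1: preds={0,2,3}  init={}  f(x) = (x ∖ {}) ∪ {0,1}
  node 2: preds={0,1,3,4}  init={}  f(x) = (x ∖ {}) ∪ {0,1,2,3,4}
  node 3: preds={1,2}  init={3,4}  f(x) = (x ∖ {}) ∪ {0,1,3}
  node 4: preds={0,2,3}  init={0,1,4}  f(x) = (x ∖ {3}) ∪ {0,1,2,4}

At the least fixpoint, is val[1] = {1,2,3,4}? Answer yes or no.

no

Trace (8 dequeues):
  [1] u=0 | in {0,1,3,4} | out {0,1,2,3,4} | prev {} | push {}
  [2] u=1 | in {0,1,2,3,4} | out {0,1,2,3,4} | prev {} | push {0}
  [3] u=2 | in {0,1,2,3,4} | out {0,1,2,3,4} | prev {} | push {1}
  [4] u=3 | in {0,1,2,3,4} | out {0,1,2,3,4} | prev {3,4} | push {2}
  [5] u=4 | in {0,1,2,3,4} | out {0,1,2,4} | prev {0,1,4} | push {}
  [6] u=0 | in {0,1,2,3,4} | out {0,1,2,3,4} | ==
  [7] u=1 | in {0,1,2,3,4} | out {0,1,2,3,4} | ==
  [8] u=2 | in {0,1,2,3,4} | out {0,1,2,3,4} | ==

Converged values:
  [0] {0,1,2,3,4}
  [1] {0,1,2,3,4}
  [2] {0,1,2,3,4}
  [3] {0,1,2,3,4}
  [4] {0,1,2,4}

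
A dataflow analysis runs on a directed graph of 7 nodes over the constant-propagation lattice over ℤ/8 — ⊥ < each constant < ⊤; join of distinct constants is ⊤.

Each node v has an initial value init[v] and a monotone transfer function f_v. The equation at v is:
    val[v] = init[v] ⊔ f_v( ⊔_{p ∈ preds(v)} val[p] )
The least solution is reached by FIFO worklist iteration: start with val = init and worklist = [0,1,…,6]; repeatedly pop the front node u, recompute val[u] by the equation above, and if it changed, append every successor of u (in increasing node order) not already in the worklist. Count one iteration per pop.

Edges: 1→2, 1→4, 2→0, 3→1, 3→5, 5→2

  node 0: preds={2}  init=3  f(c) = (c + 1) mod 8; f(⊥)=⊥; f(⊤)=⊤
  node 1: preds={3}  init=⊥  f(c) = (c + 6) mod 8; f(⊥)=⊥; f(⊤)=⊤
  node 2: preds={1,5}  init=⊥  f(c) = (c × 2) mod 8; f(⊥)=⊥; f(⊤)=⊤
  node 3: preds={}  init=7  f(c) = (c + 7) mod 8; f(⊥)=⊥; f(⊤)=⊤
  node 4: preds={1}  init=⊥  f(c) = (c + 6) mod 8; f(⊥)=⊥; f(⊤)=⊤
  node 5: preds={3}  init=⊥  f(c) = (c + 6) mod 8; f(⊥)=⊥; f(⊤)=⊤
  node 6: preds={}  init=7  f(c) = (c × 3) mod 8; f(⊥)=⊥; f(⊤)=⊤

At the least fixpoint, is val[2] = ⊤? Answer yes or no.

Iteration log — 9 steps:
  step 1. node 0  ⊔preds=⊥  new=3  stable
  step 2. node 1  ⊔preds=7  new=5  old=⊥  +wl: 
  step 3. node 2  ⊔preds=5  new=2  old=⊥  +wl: 0
  step 4. node 3  ⊔preds=⊥  new=7  stable
  step 5. node 4  ⊔preds=5  new=3  old=⊥  +wl: 
  step 6. node 5  ⊔preds=7  new=5  old=⊥  +wl: 2
  step 7. node 6  ⊔preds=⊥  new=7  stable
  step 8. node 0  ⊔preds=2  new=3  stable
  step 9. node 2  ⊔preds=5  new=2  stable

Least fixpoint reached:
  node 0: 3
  node 1: 5
  node 2: 2
  node 3: 7
  node 4: 3
  node 5: 5
  node 6: 7

no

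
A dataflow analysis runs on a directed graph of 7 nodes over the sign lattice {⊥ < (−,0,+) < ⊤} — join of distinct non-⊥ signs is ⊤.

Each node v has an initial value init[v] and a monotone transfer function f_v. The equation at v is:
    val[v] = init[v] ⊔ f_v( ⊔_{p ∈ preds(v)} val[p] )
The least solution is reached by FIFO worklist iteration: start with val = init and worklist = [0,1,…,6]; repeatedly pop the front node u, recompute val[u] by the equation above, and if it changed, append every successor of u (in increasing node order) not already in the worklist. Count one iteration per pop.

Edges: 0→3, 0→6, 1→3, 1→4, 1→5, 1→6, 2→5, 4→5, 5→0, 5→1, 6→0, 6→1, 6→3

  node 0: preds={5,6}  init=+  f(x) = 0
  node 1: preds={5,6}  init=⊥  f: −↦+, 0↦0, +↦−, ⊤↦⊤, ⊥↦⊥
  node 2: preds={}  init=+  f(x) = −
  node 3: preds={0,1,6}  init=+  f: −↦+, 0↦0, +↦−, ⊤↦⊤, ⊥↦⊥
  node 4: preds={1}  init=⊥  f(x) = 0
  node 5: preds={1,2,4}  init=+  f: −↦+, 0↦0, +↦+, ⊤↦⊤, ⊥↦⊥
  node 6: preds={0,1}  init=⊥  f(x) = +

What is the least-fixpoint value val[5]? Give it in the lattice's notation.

Worklist (13 pops):
  #1 pop 0: in=+ → ⊤ (was +); enqueue []
  #2 pop 1: in=+ → − (was ⊥); enqueue []
  #3 pop 2: in=⊥ → ⊤ (was +); enqueue []
  #4 pop 3: in=⊤ → ⊤ (was +); enqueue []
  #5 pop 4: in=− → 0 (was ⊥); enqueue []
  #6 pop 5: in=⊤ → ⊤ (was +); enqueue [0,1]
  #7 pop 6: in=⊤ → + (was ⊥); enqueue [3]
  #8 pop 0: in=⊤ → ⊤ (no change)
  #9 pop 1: in=⊤ → ⊤ (was −); enqueue [4,5,6]
  #10 pop 3: in=⊤ → ⊤ (no change)
  #11 pop 4: in=⊤ → 0 (no change)
  #12 pop 5: in=⊤ → ⊤ (no change)
  #13 pop 6: in=⊤ → + (no change)

Fixpoint:
  val[0] = ⊤
  val[1] = ⊤
  val[2] = ⊤
  val[3] = ⊤
  val[4] = 0
  val[5] = ⊤
  val[6] = +

⊤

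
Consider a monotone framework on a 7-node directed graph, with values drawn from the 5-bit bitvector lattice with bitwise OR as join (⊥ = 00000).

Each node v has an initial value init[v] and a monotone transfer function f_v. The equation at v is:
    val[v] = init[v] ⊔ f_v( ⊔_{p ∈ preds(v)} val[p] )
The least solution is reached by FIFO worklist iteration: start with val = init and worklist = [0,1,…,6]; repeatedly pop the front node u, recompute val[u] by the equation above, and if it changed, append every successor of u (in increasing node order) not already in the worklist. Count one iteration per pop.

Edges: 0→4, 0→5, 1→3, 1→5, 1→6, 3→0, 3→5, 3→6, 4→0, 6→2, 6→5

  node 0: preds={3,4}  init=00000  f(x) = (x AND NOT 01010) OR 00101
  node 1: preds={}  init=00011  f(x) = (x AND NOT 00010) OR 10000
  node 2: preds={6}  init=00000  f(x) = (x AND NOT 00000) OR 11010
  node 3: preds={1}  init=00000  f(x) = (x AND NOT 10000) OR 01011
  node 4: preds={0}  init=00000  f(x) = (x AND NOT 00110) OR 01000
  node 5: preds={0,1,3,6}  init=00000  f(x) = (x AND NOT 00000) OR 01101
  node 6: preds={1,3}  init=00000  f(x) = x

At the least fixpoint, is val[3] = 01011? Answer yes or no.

Worklist (10 pops):
  #1 pop 0: in=00000 → 00101 (was 00000); enqueue []
  #2 pop 1: in=00000 → 10011 (was 00011); enqueue []
  #3 pop 2: in=00000 → 11010 (was 00000); enqueue []
  #4 pop 3: in=10011 → 01011 (was 00000); enqueue [0]
  #5 pop 4: in=00101 → 01001 (was 00000); enqueue []
  #6 pop 5: in=11111 → 11111 (was 00000); enqueue []
  #7 pop 6: in=11011 → 11011 (was 00000); enqueue [2,5]
  #8 pop 0: in=01011 → 00101 (no change)
  #9 pop 2: in=11011 → 11011 (was 11010); enqueue []
  #10 pop 5: in=11111 → 11111 (no change)

Fixpoint:
  val[0] = 00101
  val[1] = 10011
  val[2] = 11011
  val[3] = 01011
  val[4] = 01001
  val[5] = 11111
  val[6] = 11011

yes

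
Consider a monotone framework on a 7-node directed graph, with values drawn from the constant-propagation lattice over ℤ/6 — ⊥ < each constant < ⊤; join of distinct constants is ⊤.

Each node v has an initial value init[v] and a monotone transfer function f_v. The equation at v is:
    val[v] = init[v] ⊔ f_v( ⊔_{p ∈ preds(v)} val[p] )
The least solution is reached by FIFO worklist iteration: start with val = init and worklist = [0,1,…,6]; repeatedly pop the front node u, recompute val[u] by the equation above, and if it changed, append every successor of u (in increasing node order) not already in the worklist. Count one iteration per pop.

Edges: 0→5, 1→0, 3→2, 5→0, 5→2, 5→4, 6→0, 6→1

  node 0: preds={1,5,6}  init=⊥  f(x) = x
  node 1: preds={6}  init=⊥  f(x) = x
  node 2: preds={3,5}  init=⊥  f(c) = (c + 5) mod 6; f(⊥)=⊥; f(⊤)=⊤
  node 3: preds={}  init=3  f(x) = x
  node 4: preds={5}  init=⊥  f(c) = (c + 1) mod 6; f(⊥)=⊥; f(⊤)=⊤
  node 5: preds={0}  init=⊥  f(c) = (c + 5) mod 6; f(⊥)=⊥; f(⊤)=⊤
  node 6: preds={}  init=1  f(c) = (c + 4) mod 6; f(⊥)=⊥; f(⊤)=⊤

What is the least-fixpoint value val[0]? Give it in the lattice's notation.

⊤

Trace (14 dequeues):
  [1] u=0 | in 1 | out 1 | prev ⊥ | push {}
  [2] u=1 | in 1 | out 1 | prev ⊥ | push {0}
  [3] u=2 | in 3 | out 2 | prev ⊥ | push {}
  [4] u=3 | in ⊥ | out 3 | ==
  [5] u=4 | in ⊥ | out ⊥ | ==
  [6] u=5 | in 1 | out 0 | prev ⊥ | push {2,4}
  [7] u=6 | in ⊥ | out 1 | ==
  [8] u=0 | in ⊤ | out ⊤ | prev 1 | push {5}
  [9] u=2 | in ⊤ | out ⊤ | prev 2 | push {}
  [10] u=4 | in 0 | out 1 | prev ⊥ | push {}
  [11] u=5 | in ⊤ | out ⊤ | prev 0 | push {0,2,4}
  [12] u=0 | in ⊤ | out ⊤ | ==
  [13] u=2 | in ⊤ | out ⊤ | ==
  [14] u=4 | in ⊤ | out ⊤ | prev 1 | push {}

Converged values:
  [0] ⊤
  [1] 1
  [2] ⊤
  [3] 3
  [4] ⊤
  [5] ⊤
  [6] 1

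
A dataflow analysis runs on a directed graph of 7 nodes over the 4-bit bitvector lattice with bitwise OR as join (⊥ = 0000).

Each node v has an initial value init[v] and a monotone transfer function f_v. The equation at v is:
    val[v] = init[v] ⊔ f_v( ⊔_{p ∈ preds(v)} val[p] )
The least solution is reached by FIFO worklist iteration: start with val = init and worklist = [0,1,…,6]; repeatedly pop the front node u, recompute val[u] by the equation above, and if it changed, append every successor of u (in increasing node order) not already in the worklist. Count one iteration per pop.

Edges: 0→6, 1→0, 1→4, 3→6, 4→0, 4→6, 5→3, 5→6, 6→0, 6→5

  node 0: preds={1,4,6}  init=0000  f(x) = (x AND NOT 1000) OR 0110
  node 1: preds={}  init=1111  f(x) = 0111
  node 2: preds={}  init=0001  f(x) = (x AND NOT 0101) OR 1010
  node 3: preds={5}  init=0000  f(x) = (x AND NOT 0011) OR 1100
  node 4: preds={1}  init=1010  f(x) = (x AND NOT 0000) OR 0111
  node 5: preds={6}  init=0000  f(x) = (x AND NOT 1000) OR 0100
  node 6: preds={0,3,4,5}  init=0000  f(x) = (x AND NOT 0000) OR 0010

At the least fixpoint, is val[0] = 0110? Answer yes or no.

no

Trace (12 dequeues):
  [1] u=0 | in 1111 | out 0111 | prev 0000 | push {}
  [2] u=1 | in 0000 | out 1111 | ==
  [3] u=2 | in 0000 | out 1011 | prev 0001 | push {}
  [4] u=3 | in 0000 | out 1100 | prev 0000 | push {}
  [5] u=4 | in 1111 | out 1111 | prev 1010 | push {0}
  [6] u=5 | in 0000 | out 0100 | prev 0000 | push {3}
  [7] u=6 | in 1111 | out 1111 | prev 0000 | push {5}
  [8] u=0 | in 1111 | out 0111 | ==
  [9] u=3 | in 0100 | out 1100 | ==
  [10] u=5 | in 1111 | out 0111 | prev 0100 | push {3,6}
  [11] u=3 | in 0111 | out 1100 | ==
  [12] u=6 | in 1111 | out 1111 | ==

Converged values:
  [0] 0111
  [1] 1111
  [2] 1011
  [3] 1100
  [4] 1111
  [5] 0111
  [6] 1111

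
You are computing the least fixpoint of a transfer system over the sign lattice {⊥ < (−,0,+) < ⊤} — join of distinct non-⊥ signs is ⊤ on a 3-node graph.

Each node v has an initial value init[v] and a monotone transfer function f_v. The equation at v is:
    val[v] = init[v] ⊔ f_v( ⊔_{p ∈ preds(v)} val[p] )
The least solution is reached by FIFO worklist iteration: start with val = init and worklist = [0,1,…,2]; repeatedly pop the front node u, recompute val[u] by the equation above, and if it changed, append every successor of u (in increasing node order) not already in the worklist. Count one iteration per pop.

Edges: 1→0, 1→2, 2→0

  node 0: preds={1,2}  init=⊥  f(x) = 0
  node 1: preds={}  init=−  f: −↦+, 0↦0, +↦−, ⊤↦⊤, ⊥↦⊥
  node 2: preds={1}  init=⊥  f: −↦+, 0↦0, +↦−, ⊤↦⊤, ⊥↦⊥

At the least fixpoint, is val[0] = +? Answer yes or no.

no

Trace (4 dequeues):
  [1] u=0 | in − | out 0 | prev ⊥ | push {}
  [2] u=1 | in ⊥ | out − | ==
  [3] u=2 | in − | out + | prev ⊥ | push {0}
  [4] u=0 | in ⊤ | out 0 | ==

Converged values:
  [0] 0
  [1] −
  [2] +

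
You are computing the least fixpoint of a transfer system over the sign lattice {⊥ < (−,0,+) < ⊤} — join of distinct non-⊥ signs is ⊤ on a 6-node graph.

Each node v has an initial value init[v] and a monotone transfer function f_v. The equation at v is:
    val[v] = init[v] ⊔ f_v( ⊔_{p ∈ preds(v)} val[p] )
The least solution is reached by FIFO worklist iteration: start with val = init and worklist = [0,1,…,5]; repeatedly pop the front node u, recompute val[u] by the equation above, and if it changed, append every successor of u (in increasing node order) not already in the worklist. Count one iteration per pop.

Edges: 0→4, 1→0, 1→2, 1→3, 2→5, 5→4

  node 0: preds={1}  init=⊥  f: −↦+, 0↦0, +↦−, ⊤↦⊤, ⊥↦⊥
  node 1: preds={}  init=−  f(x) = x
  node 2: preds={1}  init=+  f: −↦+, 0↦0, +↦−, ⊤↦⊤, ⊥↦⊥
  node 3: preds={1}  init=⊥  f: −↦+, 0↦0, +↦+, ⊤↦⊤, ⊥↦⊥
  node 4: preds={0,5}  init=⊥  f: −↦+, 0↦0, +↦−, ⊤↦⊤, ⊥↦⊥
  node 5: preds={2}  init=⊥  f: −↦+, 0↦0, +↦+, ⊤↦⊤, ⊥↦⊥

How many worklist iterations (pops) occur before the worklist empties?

7

Worklist (7 pops):
  #1 pop 0: in=− → + (was ⊥); enqueue []
  #2 pop 1: in=⊥ → − (no change)
  #3 pop 2: in=− → + (no change)
  #4 pop 3: in=− → + (was ⊥); enqueue []
  #5 pop 4: in=+ → − (was ⊥); enqueue []
  #6 pop 5: in=+ → + (was ⊥); enqueue [4]
  #7 pop 4: in=+ → − (no change)

Fixpoint:
  val[0] = +
  val[1] = −
  val[2] = +
  val[3] = +
  val[4] = −
  val[5] = +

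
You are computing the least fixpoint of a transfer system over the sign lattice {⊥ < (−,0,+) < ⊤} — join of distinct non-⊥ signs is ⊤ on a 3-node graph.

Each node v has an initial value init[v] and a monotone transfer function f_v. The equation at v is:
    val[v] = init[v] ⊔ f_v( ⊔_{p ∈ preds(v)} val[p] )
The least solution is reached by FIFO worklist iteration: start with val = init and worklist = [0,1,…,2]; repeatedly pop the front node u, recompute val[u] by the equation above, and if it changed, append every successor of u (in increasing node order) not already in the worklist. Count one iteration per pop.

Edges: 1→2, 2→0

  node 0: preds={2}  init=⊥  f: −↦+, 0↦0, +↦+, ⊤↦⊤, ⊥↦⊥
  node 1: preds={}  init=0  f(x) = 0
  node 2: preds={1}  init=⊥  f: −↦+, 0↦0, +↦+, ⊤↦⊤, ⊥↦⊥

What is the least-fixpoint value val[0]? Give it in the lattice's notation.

0

Iteration log — 4 steps:
  step 1. node 0  ⊔preds=⊥  new=⊥  stable
  step 2. node 1  ⊔preds=⊥  new=0  stable
  step 3. node 2  ⊔preds=0  new=0  old=⊥  +wl: 0
  step 4. node 0  ⊔preds=0  new=0  old=⊥  +wl: 

Least fixpoint reached:
  node 0: 0
  node 1: 0
  node 2: 0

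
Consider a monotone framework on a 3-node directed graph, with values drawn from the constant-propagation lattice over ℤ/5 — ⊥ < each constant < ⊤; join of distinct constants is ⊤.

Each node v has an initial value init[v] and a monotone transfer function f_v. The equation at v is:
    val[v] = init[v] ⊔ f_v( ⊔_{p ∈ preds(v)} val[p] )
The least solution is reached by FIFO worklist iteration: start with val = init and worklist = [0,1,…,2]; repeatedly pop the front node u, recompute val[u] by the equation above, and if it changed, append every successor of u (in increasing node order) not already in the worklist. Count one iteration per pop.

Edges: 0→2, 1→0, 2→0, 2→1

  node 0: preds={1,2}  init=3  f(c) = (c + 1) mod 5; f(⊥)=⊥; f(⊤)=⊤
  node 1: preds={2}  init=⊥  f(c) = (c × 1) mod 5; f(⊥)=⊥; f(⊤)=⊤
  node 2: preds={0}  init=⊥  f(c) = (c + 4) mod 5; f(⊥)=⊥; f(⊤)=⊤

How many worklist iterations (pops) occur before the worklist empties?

Trace (6 dequeues):
  [1] u=0 | in ⊥ | out 3 | ==
  [2] u=1 | in ⊥ | out ⊥ | ==
  [3] u=2 | in 3 | out 2 | prev ⊥ | push {0,1}
  [4] u=0 | in 2 | out 3 | ==
  [5] u=1 | in 2 | out 2 | prev ⊥ | push {0}
  [6] u=0 | in 2 | out 3 | ==

Converged values:
  [0] 3
  [1] 2
  [2] 2

6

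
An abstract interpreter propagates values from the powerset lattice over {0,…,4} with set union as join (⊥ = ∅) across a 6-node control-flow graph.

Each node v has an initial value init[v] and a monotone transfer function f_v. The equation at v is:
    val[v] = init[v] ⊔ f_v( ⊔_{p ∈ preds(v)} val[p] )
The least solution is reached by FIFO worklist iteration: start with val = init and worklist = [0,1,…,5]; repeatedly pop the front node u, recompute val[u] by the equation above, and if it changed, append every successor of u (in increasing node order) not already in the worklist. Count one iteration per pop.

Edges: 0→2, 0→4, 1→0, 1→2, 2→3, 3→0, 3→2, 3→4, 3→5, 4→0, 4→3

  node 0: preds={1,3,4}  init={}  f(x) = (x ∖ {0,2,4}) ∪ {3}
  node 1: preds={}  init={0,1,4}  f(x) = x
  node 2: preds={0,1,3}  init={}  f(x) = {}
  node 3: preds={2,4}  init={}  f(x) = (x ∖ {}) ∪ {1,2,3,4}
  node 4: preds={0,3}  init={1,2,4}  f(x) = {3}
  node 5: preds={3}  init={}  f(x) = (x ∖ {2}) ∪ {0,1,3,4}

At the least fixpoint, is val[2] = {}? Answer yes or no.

yes

Iteration log — 9 steps:
  step 1. node 0  ⊔preds={0,1,2,4}  new={1,3}  old={}  +wl: 
  step 2. node 1  ⊔preds={}  new={0,1,4}  stable
  step 3. node 2  ⊔preds={0,1,3,4}  new={}  stable
  step 4. node 3  ⊔preds={1,2,4}  new={1,2,3,4}  old={}  +wl: 0,2
  step 5. node 4  ⊔preds={1,2,3,4}  new={1,2,3,4}  old={1,2,4}  +wl: 3
  step 6. node 5  ⊔preds={1,2,3,4}  new={0,1,3,4}  old={}  +wl: 
  step 7. node 0  ⊔preds={0,1,2,3,4}  new={1,3}  stable
  step 8. node 2  ⊔preds={0,1,2,3,4}  new={}  stable
  step 9. node 3  ⊔preds={1,2,3,4}  new={1,2,3,4}  stable

Least fixpoint reached:
  node 0: {1,3}
  node 1: {0,1,4}
  node 2: {}
  node 3: {1,2,3,4}
  node 4: {1,2,3,4}
  node 5: {0,1,3,4}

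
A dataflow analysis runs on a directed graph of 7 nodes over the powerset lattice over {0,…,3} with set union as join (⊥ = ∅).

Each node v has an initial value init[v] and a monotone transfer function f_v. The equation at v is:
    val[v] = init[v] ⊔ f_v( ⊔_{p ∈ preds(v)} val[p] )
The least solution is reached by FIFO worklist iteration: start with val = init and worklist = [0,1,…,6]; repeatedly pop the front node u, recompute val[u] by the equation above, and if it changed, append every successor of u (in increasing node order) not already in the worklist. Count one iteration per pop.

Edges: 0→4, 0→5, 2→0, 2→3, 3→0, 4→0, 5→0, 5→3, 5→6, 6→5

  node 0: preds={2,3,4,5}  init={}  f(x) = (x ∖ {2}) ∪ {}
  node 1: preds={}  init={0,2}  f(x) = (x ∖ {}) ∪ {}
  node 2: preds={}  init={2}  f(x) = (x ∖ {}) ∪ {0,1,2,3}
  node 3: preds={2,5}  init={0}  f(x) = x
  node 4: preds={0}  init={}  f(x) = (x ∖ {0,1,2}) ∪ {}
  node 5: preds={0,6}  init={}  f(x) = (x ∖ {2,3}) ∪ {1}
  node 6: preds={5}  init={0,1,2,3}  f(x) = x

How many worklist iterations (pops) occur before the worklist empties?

12

Iteration log — 12 steps:
  step 1. node 0  ⊔preds={0,2}  new={0}  old={}  +wl: 
  step 2. node 1  ⊔preds={}  new={0,2}  stable
  step 3. node 2  ⊔preds={}  new={0,1,2,3}  old={2}  +wl: 0
  step 4. node 3  ⊔preds={0,1,2,3}  new={0,1,2,3}  old={0}  +wl: 
  step 5. node 4  ⊔preds={0}  new={}  stable
  step 6. node 5  ⊔preds={0,1,2,3}  new={0,1}  old={}  +wl: 3
  step 7. node 6  ⊔preds={0,1}  new={0,1,2,3}  stable
  step 8. node 0  ⊔preds={0,1,2,3}  new={0,1,3}  old={0}  +wl: 4,5
  step 9. node 3  ⊔preds={0,1,2,3}  new={0,1,2,3}  stable
  step 10. node 4  ⊔preds={0,1,3}  new={3}  old={}  +wl: 0
  step 11. node 5  ⊔preds={0,1,2,3}  new={0,1}  stable
  step 12. node 0  ⊔preds={0,1,2,3}  new={0,1,3}  stable

Least fixpoint reached:
  node 0: {0,1,3}
  node 1: {0,2}
  node 2: {0,1,2,3}
  node 3: {0,1,2,3}
  node 4: {3}
  node 5: {0,1}
  node 6: {0,1,2,3}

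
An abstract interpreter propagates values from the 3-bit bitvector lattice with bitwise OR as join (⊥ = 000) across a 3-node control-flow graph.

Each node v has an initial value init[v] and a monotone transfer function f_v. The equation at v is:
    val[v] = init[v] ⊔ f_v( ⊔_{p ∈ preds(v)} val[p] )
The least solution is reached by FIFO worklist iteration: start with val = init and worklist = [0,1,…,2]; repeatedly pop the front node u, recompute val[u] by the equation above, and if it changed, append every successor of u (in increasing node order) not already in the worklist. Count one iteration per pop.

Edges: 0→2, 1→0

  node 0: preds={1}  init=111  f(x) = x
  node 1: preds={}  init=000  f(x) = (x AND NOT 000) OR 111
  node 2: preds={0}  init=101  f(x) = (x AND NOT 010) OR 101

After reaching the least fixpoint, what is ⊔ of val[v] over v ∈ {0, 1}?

111

Iteration log — 4 steps:
  step 1. node 0  ⊔preds=000  new=111  stable
  step 2. node 1  ⊔preds=000  new=111  old=000  +wl: 0
  step 3. node 2  ⊔preds=111  new=101  stable
  step 4. node 0  ⊔preds=111  new=111  stable

Least fixpoint reached:
  node 0: 111
  node 1: 111
  node 2: 101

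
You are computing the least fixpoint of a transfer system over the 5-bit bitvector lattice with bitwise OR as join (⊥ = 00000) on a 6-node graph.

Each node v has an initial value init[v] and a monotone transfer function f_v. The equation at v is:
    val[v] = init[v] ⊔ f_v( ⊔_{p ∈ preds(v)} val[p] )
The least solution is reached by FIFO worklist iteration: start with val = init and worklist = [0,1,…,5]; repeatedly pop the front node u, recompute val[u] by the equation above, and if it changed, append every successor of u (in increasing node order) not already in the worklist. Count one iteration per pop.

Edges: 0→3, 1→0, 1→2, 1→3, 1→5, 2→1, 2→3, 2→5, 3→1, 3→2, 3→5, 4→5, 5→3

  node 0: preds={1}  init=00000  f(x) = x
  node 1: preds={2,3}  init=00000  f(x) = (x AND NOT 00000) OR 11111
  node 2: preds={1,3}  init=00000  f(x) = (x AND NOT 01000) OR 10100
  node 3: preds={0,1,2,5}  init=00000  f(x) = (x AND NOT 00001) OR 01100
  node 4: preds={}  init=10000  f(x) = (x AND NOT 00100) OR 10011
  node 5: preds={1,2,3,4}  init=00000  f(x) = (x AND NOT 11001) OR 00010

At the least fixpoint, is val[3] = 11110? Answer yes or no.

yes

Worklist (10 pops):
  #1 pop 0: in=00000 → 00000 (no change)
  #2 pop 1: in=00000 → 11111 (was 00000); enqueue [0]
  #3 pop 2: in=11111 → 10111 (was 00000); enqueue [1]
  #4 pop 3: in=11111 → 11110 (was 00000); enqueue [2]
  #5 pop 4: in=00000 → 10011 (was 10000); enqueue []
  #6 pop 5: in=11111 → 00110 (was 00000); enqueue [3]
  #7 pop 0: in=11111 → 11111 (was 00000); enqueue []
  #8 pop 1: in=11111 → 11111 (no change)
  #9 pop 2: in=11111 → 10111 (no change)
  #10 pop 3: in=11111 → 11110 (no change)

Fixpoint:
  val[0] = 11111
  val[1] = 11111
  val[2] = 10111
  val[3] = 11110
  val[4] = 10011
  val[5] = 00110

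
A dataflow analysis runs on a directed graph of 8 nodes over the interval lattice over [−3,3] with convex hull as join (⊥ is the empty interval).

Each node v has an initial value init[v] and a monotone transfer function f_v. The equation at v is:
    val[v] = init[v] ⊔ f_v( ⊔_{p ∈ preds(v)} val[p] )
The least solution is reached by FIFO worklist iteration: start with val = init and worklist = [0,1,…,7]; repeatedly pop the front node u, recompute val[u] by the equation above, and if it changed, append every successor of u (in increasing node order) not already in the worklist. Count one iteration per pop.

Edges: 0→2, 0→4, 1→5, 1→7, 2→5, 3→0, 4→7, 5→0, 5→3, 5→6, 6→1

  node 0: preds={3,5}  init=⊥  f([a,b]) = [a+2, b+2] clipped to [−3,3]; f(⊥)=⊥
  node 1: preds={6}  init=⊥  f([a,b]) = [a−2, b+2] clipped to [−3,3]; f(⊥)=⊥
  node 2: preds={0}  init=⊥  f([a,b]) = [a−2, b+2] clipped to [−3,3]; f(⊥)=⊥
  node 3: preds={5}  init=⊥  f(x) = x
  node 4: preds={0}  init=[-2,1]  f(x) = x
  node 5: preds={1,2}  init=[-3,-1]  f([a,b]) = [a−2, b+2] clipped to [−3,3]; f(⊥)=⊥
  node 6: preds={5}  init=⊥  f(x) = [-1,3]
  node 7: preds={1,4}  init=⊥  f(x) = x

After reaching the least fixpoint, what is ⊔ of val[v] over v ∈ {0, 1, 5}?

[-3,3]

Trace (16 dequeues):
  [1] u=0 | in [-3,-1] | out [-1,1] | prev ⊥ | push {}
  [2] u=1 | in ⊥ | out ⊥ | ==
  [3] u=2 | in [-1,1] | out [-3,3] | prev ⊥ | push {}
  [4] u=3 | in [-3,-1] | out [-3,-1] | prev ⊥ | push {0}
  [5] u=4 | in [-1,1] | out [-2,1] | ==
  [6] u=5 | in [-3,3] | out [-3,3] | prev [-3,-1] | push {3}
  [7] u=6 | in [-3,3] | out [-1,3] | prev ⊥ | push {1}
  [8] u=7 | in [-2,1] | out [-2,1] | prev ⊥ | push {}
  [9] u=0 | in [-3,3] | out [-1,3] | prev [-1,1] | push {2,4}
  [10] u=3 | in [-3,3] | out [-3,3] | prev [-3,-1] | push {0}
  [11] u=1 | in [-1,3] | out [-3,3] | prev ⊥ | push {5,7}
  [12] u=2 | in [-1,3] | out [-3,3] | ==
  [13] u=4 | in [-1,3] | out [-2,3] | prev [-2,1] | push {}
  [14] u=0 | in [-3,3] | out [-1,3] | ==
  [15] u=5 | in [-3,3] | out [-3,3] | ==
  [16] u=7 | in [-3,3] | out [-3,3] | prev [-2,1] | push {}

Converged values:
  [0] [-1,3]
  [1] [-3,3]
  [2] [-3,3]
  [3] [-3,3]
  [4] [-2,3]
  [5] [-3,3]
  [6] [-1,3]
  [7] [-3,3]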